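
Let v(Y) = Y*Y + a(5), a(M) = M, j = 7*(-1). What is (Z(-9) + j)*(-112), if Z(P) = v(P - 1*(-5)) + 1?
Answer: -1680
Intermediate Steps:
j = -7
v(Y) = 5 + Y² (v(Y) = Y*Y + 5 = Y² + 5 = 5 + Y²)
Z(P) = 6 + (5 + P)² (Z(P) = (5 + (P - 1*(-5))²) + 1 = (5 + (P + 5)²) + 1 = (5 + (5 + P)²) + 1 = 6 + (5 + P)²)
(Z(-9) + j)*(-112) = ((6 + (5 - 9)²) - 7)*(-112) = ((6 + (-4)²) - 7)*(-112) = ((6 + 16) - 7)*(-112) = (22 - 7)*(-112) = 15*(-112) = -1680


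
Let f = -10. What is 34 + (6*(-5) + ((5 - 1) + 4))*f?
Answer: 254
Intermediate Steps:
34 + (6*(-5) + ((5 - 1) + 4))*f = 34 + (6*(-5) + ((5 - 1) + 4))*(-10) = 34 + (-30 + (4 + 4))*(-10) = 34 + (-30 + 8)*(-10) = 34 - 22*(-10) = 34 + 220 = 254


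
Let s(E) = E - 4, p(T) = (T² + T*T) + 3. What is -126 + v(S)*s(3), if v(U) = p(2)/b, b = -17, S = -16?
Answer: -2131/17 ≈ -125.35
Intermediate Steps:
p(T) = 3 + 2*T² (p(T) = (T² + T²) + 3 = 2*T² + 3 = 3 + 2*T²)
s(E) = -4 + E
v(U) = -11/17 (v(U) = (3 + 2*2²)/(-17) = (3 + 2*4)*(-1/17) = (3 + 8)*(-1/17) = 11*(-1/17) = -11/17)
-126 + v(S)*s(3) = -126 - 11*(-4 + 3)/17 = -126 - 11/17*(-1) = -126 + 11/17 = -2131/17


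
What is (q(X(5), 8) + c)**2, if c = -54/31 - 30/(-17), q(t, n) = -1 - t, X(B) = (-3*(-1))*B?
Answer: 70896400/277729 ≈ 255.27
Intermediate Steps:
X(B) = 3*B
c = 12/527 (c = -54*1/31 - 30*(-1/17) = -54/31 + 30/17 = 12/527 ≈ 0.022770)
(q(X(5), 8) + c)**2 = ((-1 - 3*5) + 12/527)**2 = ((-1 - 1*15) + 12/527)**2 = ((-1 - 15) + 12/527)**2 = (-16 + 12/527)**2 = (-8420/527)**2 = 70896400/277729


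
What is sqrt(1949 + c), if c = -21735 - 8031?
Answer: I*sqrt(27817) ≈ 166.78*I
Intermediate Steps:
c = -29766
sqrt(1949 + c) = sqrt(1949 - 29766) = sqrt(-27817) = I*sqrt(27817)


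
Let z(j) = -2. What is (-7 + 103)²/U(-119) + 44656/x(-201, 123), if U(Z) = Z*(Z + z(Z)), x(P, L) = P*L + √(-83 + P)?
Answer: 16*(-25947161*I + 1152*√71)/(14399*(2*√71 + 24723*I)) ≈ -1.1662 - 0.0012312*I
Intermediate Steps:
x(P, L) = √(-83 + P) + L*P (x(P, L) = L*P + √(-83 + P) = √(-83 + P) + L*P)
U(Z) = Z*(-2 + Z) (U(Z) = Z*(Z - 2) = Z*(-2 + Z))
(-7 + 103)²/U(-119) + 44656/x(-201, 123) = (-7 + 103)²/((-119*(-2 - 119))) + 44656/(√(-83 - 201) + 123*(-201)) = 96²/((-119*(-121))) + 44656/(√(-284) - 24723) = 9216/14399 + 44656/(2*I*√71 - 24723) = 9216*(1/14399) + 44656/(-24723 + 2*I*√71) = 9216/14399 + 44656/(-24723 + 2*I*√71)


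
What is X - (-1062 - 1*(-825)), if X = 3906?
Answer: 4143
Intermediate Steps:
X - (-1062 - 1*(-825)) = 3906 - (-1062 - 1*(-825)) = 3906 - (-1062 + 825) = 3906 - 1*(-237) = 3906 + 237 = 4143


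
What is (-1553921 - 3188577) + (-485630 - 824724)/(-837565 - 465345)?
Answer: -3089523379413/651455 ≈ -4.7425e+6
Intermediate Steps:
(-1553921 - 3188577) + (-485630 - 824724)/(-837565 - 465345) = -4742498 - 1310354/(-1302910) = -4742498 - 1310354*(-1/1302910) = -4742498 + 655177/651455 = -3089523379413/651455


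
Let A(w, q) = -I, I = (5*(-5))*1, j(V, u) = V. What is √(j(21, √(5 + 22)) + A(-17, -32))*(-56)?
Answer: -56*√46 ≈ -379.81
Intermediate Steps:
I = -25 (I = -25*1 = -25)
A(w, q) = 25 (A(w, q) = -1*(-25) = 25)
√(j(21, √(5 + 22)) + A(-17, -32))*(-56) = √(21 + 25)*(-56) = √46*(-56) = -56*√46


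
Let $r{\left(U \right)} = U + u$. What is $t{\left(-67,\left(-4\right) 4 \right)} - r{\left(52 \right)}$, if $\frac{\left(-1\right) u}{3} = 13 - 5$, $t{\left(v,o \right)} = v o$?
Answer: $1044$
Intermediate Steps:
$t{\left(v,o \right)} = o v$
$u = -24$ ($u = - 3 \left(13 - 5\right) = \left(-3\right) 8 = -24$)
$r{\left(U \right)} = -24 + U$ ($r{\left(U \right)} = U - 24 = -24 + U$)
$t{\left(-67,\left(-4\right) 4 \right)} - r{\left(52 \right)} = \left(-4\right) 4 \left(-67\right) - \left(-24 + 52\right) = \left(-16\right) \left(-67\right) - 28 = 1072 - 28 = 1044$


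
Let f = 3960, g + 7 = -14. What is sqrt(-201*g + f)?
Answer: 9*sqrt(101) ≈ 90.449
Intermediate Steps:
g = -21 (g = -7 - 14 = -21)
sqrt(-201*g + f) = sqrt(-201*(-21) + 3960) = sqrt(4221 + 3960) = sqrt(8181) = 9*sqrt(101)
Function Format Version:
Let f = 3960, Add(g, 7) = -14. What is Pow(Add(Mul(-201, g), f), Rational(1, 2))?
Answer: Mul(9, Pow(101, Rational(1, 2))) ≈ 90.449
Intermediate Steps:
g = -21 (g = Add(-7, -14) = -21)
Pow(Add(Mul(-201, g), f), Rational(1, 2)) = Pow(Add(Mul(-201, -21), 3960), Rational(1, 2)) = Pow(Add(4221, 3960), Rational(1, 2)) = Pow(8181, Rational(1, 2)) = Mul(9, Pow(101, Rational(1, 2)))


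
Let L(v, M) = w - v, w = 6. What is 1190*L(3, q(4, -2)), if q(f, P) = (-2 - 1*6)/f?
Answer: 3570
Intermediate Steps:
q(f, P) = -8/f (q(f, P) = (-2 - 6)/f = -8/f)
L(v, M) = 6 - v
1190*L(3, q(4, -2)) = 1190*(6 - 1*3) = 1190*(6 - 3) = 1190*3 = 3570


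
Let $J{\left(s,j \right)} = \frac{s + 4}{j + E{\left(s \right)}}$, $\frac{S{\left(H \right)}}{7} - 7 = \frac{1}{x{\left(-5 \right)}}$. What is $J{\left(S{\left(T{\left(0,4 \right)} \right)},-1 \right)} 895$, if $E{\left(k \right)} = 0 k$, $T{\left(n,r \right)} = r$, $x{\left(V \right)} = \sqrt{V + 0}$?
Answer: $-47435 + 1253 i \sqrt{5} \approx -47435.0 + 2801.8 i$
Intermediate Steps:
$x{\left(V \right)} = \sqrt{V}$
$S{\left(H \right)} = 49 - \frac{7 i \sqrt{5}}{5}$ ($S{\left(H \right)} = 49 + \frac{7}{\sqrt{-5}} = 49 + \frac{7}{i \sqrt{5}} = 49 + 7 \left(- \frac{i \sqrt{5}}{5}\right) = 49 - \frac{7 i \sqrt{5}}{5}$)
$E{\left(k \right)} = 0$
$J{\left(s,j \right)} = \frac{4 + s}{j}$ ($J{\left(s,j \right)} = \frac{s + 4}{j + 0} = \frac{4 + s}{j}$)
$J{\left(S{\left(T{\left(0,4 \right)} \right)},-1 \right)} 895 = \frac{4 + \left(49 - \frac{7 i \sqrt{5}}{5}\right)}{-1} \cdot 895 = - (53 - \frac{7 i \sqrt{5}}{5}) 895 = \left(-53 + \frac{7 i \sqrt{5}}{5}\right) 895 = -47435 + 1253 i \sqrt{5}$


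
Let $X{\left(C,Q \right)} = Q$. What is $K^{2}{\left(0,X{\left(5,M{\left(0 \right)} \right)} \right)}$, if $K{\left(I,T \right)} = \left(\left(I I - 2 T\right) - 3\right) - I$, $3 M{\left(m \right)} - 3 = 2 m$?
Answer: $25$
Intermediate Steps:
$M{\left(m \right)} = 1 + \frac{2 m}{3}$
$K{\left(I,T \right)} = -3 + I^{2} - I - 2 T$ ($K{\left(I,T \right)} = \left(\left(I^{2} - 2 T\right) - 3\right) - I = \left(-3 + I^{2} - 2 T\right) - I = -3 + I^{2} - I - 2 T$)
$K^{2}{\left(0,X{\left(5,M{\left(0 \right)} \right)} \right)} = \left(-3 + 0^{2} - 0 - 2 \left(1 + \frac{2}{3} \cdot 0\right)\right)^{2} = \left(-3 + 0 + 0 - 2 \left(1 + 0\right)\right)^{2} = \left(-3 + 0 + 0 - 2\right)^{2} = \left(-5\right)^{2} = 25$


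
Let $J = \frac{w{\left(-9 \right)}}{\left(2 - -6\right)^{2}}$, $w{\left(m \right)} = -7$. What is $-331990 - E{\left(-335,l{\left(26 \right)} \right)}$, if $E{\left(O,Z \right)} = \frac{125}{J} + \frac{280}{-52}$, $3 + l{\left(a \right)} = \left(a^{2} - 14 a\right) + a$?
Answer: $- \frac{30106600}{91} \approx -3.3084 \cdot 10^{5}$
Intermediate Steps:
$l{\left(a \right)} = -3 + a^{2} - 13 a$ ($l{\left(a \right)} = -3 + \left(\left(a^{2} - 14 a\right) + a\right) = -3 + \left(a^{2} - 13 a\right) = -3 + a^{2} - 13 a$)
$J = - \frac{7}{64}$ ($J = - \frac{7}{\left(2 - -6\right)^{2}} = - \frac{7}{\left(2 + 6\right)^{2}} = - \frac{7}{8^{2}} = - \frac{7}{64} \approx -0.10938$)
$E{\left(O,Z \right)} = - \frac{104490}{91}$ ($E{\left(O,Z \right)} = \frac{125}{- \frac{7}{64}} + \frac{280}{-52} = 125 \left(- \frac{64}{7}\right) + 280 \left(- \frac{1}{52}\right) = - \frac{8000}{7} - \frac{70}{13} = - \frac{104490}{91}$)
$-331990 - E{\left(-335,l{\left(26 \right)} \right)} = -331990 - - \frac{104490}{91} = -331990 + \frac{104490}{91} = - \frac{30106600}{91}$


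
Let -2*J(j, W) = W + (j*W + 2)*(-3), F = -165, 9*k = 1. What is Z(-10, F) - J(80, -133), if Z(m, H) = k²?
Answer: 2574263/162 ≈ 15891.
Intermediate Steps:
k = ⅑ (k = (⅑)*1 = ⅑ ≈ 0.11111)
Z(m, H) = 1/81 (Z(m, H) = (⅑)² = 1/81)
J(j, W) = 3 - W/2 + 3*W*j/2 (J(j, W) = -(W + (j*W + 2)*(-3))/2 = -(W + (W*j + 2)*(-3))/2 = -(W + (2 + W*j)*(-3))/2 = -(W + (-6 - 3*W*j))/2 = -(-6 + W - 3*W*j)/2 = 3 - W/2 + 3*W*j/2)
Z(-10, F) - J(80, -133) = 1/81 - (3 - ½*(-133) + (3/2)*(-133)*80) = 1/81 - (3 + 133/2 - 15960) = 1/81 - 1*(-31781/2) = 1/81 + 31781/2 = 2574263/162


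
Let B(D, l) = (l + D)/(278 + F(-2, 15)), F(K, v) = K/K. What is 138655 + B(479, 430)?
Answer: 4298406/31 ≈ 1.3866e+5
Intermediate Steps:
F(K, v) = 1
B(D, l) = D/279 + l/279 (B(D, l) = (l + D)/(278 + 1) = (D + l)/279 = (D + l)*(1/279) = D/279 + l/279)
138655 + B(479, 430) = 138655 + ((1/279)*479 + (1/279)*430) = 138655 + (479/279 + 430/279) = 138655 + 101/31 = 4298406/31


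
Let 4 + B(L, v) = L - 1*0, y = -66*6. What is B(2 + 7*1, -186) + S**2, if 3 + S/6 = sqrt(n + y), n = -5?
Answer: -14107 - 216*I*sqrt(401) ≈ -14107.0 - 4325.4*I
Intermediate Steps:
y = -396
B(L, v) = -4 + L (B(L, v) = -4 + (L - 1*0) = -4 + (L + 0) = -4 + L)
S = -18 + 6*I*sqrt(401) (S = -18 + 6*sqrt(-5 - 396) = -18 + 6*sqrt(-401) = -18 + 6*(I*sqrt(401)) = -18 + 6*I*sqrt(401) ≈ -18.0 + 120.15*I)
B(2 + 7*1, -186) + S**2 = (-4 + (2 + 7*1)) + (-18 + 6*I*sqrt(401))**2 = (-4 + (2 + 7)) + (-18 + 6*I*sqrt(401))**2 = (-4 + 9) + (-18 + 6*I*sqrt(401))**2 = 5 + (-18 + 6*I*sqrt(401))**2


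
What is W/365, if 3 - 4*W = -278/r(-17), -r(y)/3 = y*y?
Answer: 2323/1265820 ≈ 0.0018352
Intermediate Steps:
r(y) = -3*y² (r(y) = -3*y*y = -3*y²)
W = 2323/3468 (W = ¾ - (-139)/(2*((-3*(-17)²))) = ¾ - (-139)/(2*((-3*289))) = ¾ - (-139)/(2*(-867)) = ¾ - (-139)*(-1)/(2*867) = ¾ - ¼*278/867 = ¾ - 139/1734 = 2323/3468 ≈ 0.66984)
W/365 = (2323/3468)/365 = (2323/3468)*(1/365) = 2323/1265820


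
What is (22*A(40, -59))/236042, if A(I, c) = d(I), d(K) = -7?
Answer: -77/118021 ≈ -0.00065243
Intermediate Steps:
A(I, c) = -7
(22*A(40, -59))/236042 = (22*(-7))/236042 = -154*1/236042 = -77/118021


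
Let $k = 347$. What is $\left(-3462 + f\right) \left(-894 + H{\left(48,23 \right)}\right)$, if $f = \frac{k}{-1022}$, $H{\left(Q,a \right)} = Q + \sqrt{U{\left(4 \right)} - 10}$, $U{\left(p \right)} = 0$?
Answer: $\frac{1496790153}{511} - \frac{3538511 i \sqrt{10}}{1022} \approx 2.9291 \cdot 10^{6} - 10949.0 i$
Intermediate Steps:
$H{\left(Q,a \right)} = Q + i \sqrt{10}$ ($H{\left(Q,a \right)} = Q + \sqrt{0 - 10} = Q + \sqrt{-10} = Q + i \sqrt{10}$)
$f = - \frac{347}{1022}$ ($f = \frac{347}{-1022} = 347 \left(- \frac{1}{1022}\right) = - \frac{347}{1022} \approx -0.33953$)
$\left(-3462 + f\right) \left(-894 + H{\left(48,23 \right)}\right) = \left(-3462 - \frac{347}{1022}\right) \left(-894 + \left(48 + i \sqrt{10}\right)\right) = - \frac{3538511 \left(-846 + i \sqrt{10}\right)}{1022} = \frac{1496790153}{511} - \frac{3538511 i \sqrt{10}}{1022}$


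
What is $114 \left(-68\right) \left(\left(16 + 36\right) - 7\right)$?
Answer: $-348840$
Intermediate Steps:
$114 \left(-68\right) \left(\left(16 + 36\right) - 7\right) = - 7752 \left(52 - 7\right) = \left(-7752\right) 45 = -348840$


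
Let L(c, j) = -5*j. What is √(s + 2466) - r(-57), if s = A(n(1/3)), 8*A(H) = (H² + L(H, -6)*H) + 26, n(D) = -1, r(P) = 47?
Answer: -47 + 5*√1578/4 ≈ 2.6551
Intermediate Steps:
A(H) = 13/4 + H²/8 + 15*H/4 (A(H) = ((H² + (-5*(-6))*H) + 26)/8 = ((H² + 30*H) + 26)/8 = (26 + H² + 30*H)/8 = 13/4 + H²/8 + 15*H/4)
s = -3/8 (s = 13/4 + (⅛)*(-1)² + (15/4)*(-1) = 13/4 + (⅛)*1 - 15/4 = 13/4 + ⅛ - 15/4 = -3/8 ≈ -0.37500)
√(s + 2466) - r(-57) = √(-3/8 + 2466) - 1*47 = √(19725/8) - 47 = 5*√1578/4 - 47 = -47 + 5*√1578/4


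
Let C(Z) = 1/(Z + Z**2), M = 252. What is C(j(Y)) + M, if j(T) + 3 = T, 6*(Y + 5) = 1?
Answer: 485640/1927 ≈ 252.02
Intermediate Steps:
Y = -29/6 (Y = -5 + (1/6)*1 = -5 + 1/6 = -29/6 ≈ -4.8333)
j(T) = -3 + T
C(j(Y)) + M = 1/((-3 - 29/6)*(1 + (-3 - 29/6))) + 252 = 1/((-47/6)*(1 - 47/6)) + 252 = -6/(47*(-41/6)) + 252 = -6/47*(-6/41) + 252 = 36/1927 + 252 = 485640/1927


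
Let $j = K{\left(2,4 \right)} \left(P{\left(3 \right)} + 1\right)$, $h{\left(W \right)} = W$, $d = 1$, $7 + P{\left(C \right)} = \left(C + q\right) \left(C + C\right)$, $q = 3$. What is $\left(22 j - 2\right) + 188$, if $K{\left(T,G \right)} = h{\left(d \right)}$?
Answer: $846$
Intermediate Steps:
$P{\left(C \right)} = -7 + 2 C \left(3 + C\right)$ ($P{\left(C \right)} = -7 + \left(C + 3\right) \left(C + C\right) = -7 + \left(3 + C\right) 2 C = -7 + 2 C \left(3 + C\right)$)
$K{\left(T,G \right)} = 1$
$j = 30$ ($j = 1 \left(\left(-7 + 2 \cdot 3^{2} + 6 \cdot 3\right) + 1\right) = 1 \left(\left(-7 + 2 \cdot 9 + 18\right) + 1\right) = 1 \left(\left(-7 + 18 + 18\right) + 1\right) = 1 \left(29 + 1\right) = 1 \cdot 30 = 30$)
$\left(22 j - 2\right) + 188 = \left(22 \cdot 30 - 2\right) + 188 = \left(660 - 2\right) + 188 = 658 + 188 = 846$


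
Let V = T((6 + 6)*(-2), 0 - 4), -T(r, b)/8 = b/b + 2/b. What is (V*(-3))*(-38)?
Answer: -456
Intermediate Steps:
T(r, b) = -8 - 16/b (T(r, b) = -8*(b/b + 2/b) = -8*(1 + 2/b) = -8 - 16/b)
V = -4 (V = -8 - 16/(0 - 4) = -8 - 16/(-4) = -8 - 16*(-¼) = -8 + 4 = -4)
(V*(-3))*(-38) = -4*(-3)*(-38) = 12*(-38) = -456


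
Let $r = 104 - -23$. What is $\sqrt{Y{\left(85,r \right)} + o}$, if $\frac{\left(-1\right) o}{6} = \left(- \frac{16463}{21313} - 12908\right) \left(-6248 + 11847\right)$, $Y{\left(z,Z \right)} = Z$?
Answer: $\frac{\sqrt{196986271429923037}}{21313} \approx 20824.0$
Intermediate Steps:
$r = 127$ ($r = 104 + 23 = 127$)
$o = \frac{9242538063198}{21313}$ ($o = - 6 \left(- \frac{16463}{21313} - 12908\right) \left(-6248 + 11847\right) = - 6 \left(\left(-16463\right) \frac{1}{21313} - 12908\right) 5599 = - 6 \left(- \frac{16463}{21313} - 12908\right) 5599 = - 6 \left(\left(- \frac{275124667}{21313}\right) 5599\right) = \left(-6\right) \left(- \frac{1540423010533}{21313}\right) = \frac{9242538063198}{21313} \approx 4.3366 \cdot 10^{8}$)
$\sqrt{Y{\left(85,r \right)} + o} = \sqrt{127 + \frac{9242538063198}{21313}} = \sqrt{\frac{9242540769949}{21313}} = \frac{\sqrt{196986271429923037}}{21313}$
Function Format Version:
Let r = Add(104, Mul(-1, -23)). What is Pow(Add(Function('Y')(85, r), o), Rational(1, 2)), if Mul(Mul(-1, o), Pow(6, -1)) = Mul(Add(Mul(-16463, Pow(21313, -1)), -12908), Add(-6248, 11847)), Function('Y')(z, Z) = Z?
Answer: Mul(Rational(1, 21313), Pow(196986271429923037, Rational(1, 2))) ≈ 20824.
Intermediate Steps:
r = 127 (r = Add(104, 23) = 127)
o = Rational(9242538063198, 21313) (o = Mul(-6, Mul(Add(Mul(-16463, Pow(21313, -1)), -12908), Add(-6248, 11847))) = Mul(-6, Mul(Add(Mul(-16463, Rational(1, 21313)), -12908), 5599)) = Mul(-6, Mul(Add(Rational(-16463, 21313), -12908), 5599)) = Mul(-6, Mul(Rational(-275124667, 21313), 5599)) = Mul(-6, Rational(-1540423010533, 21313)) = Rational(9242538063198, 21313) ≈ 4.3366e+8)
Pow(Add(Function('Y')(85, r), o), Rational(1, 2)) = Pow(Add(127, Rational(9242538063198, 21313)), Rational(1, 2)) = Pow(Rational(9242540769949, 21313), Rational(1, 2)) = Mul(Rational(1, 21313), Pow(196986271429923037, Rational(1, 2)))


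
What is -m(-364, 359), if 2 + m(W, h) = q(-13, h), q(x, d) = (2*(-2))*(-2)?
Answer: -6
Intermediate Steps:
q(x, d) = 8 (q(x, d) = -4*(-2) = 8)
m(W, h) = 6 (m(W, h) = -2 + 8 = 6)
-m(-364, 359) = -1*6 = -6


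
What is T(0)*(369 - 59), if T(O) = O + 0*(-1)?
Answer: 0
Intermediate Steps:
T(O) = O (T(O) = O + 0 = O)
T(0)*(369 - 59) = 0*(369 - 59) = 0*310 = 0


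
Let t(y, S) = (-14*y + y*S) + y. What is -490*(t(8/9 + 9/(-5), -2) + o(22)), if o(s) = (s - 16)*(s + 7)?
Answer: -275870/3 ≈ -91957.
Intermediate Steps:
t(y, S) = -13*y + S*y (t(y, S) = (-14*y + S*y) + y = -13*y + S*y)
o(s) = (-16 + s)*(7 + s)
-490*(t(8/9 + 9/(-5), -2) + o(22)) = -490*((8/9 + 9/(-5))*(-13 - 2) + (-112 + 22² - 9*22)) = -490*((8*(⅑) + 9*(-⅕))*(-15) + (-112 + 484 - 198)) = -490*((8/9 - 9/5)*(-15) + 174) = -490*(-41/45*(-15) + 174) = -490*(41/3 + 174) = -490*563/3 = -275870/3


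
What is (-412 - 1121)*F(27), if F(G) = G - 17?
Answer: -15330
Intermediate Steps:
F(G) = -17 + G
(-412 - 1121)*F(27) = (-412 - 1121)*(-17 + 27) = -1533*10 = -15330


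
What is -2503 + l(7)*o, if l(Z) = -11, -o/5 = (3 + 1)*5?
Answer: -1403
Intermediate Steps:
o = -100 (o = -5*(3 + 1)*5 = -20*5 = -5*20 = -100)
-2503 + l(7)*o = -2503 - 11*(-100) = -2503 + 1100 = -1403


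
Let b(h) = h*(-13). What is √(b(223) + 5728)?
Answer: √2829 ≈ 53.188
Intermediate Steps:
b(h) = -13*h
√(b(223) + 5728) = √(-13*223 + 5728) = √(-2899 + 5728) = √2829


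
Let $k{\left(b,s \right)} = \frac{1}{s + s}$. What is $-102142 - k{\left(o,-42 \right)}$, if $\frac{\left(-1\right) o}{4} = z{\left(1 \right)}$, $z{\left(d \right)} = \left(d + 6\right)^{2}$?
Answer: $- \frac{8579927}{84} \approx -1.0214 \cdot 10^{5}$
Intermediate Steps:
$z{\left(d \right)} = \left(6 + d\right)^{2}$
$o = -196$ ($o = - 4 \left(6 + 1\right)^{2} = - 4 \cdot 7^{2} = \left(-4\right) 49 = -196$)
$k{\left(b,s \right)} = \frac{1}{2 s}$
$-102142 - k{\left(o,-42 \right)} = -102142 - \frac{1}{2 \left(-42\right)} = -102142 - \frac{1}{2} \left(- \frac{1}{42}\right) = -102142 - - \frac{1}{84} = -102142 + \frac{1}{84} = - \frac{8579927}{84}$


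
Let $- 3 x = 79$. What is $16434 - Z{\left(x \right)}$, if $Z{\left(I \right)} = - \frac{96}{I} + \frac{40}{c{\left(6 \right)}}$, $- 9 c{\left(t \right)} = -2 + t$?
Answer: $\frac{1305108}{79} \approx 16520.0$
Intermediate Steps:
$c{\left(t \right)} = \frac{2}{9} - \frac{t}{9}$ ($c{\left(t \right)} = - \frac{-2 + t}{9} = \frac{2}{9} - \frac{t}{9}$)
$x = - \frac{79}{3}$ ($x = \left(- \frac{1}{3}\right) 79 = - \frac{79}{3} \approx -26.333$)
$Z{\left(I \right)} = -90 - \frac{96}{I}$ ($Z{\left(I \right)} = - \frac{96}{I} + \frac{40}{\frac{2}{9} - \frac{2}{3}} = - \frac{96}{I} + \frac{40}{- \frac{4}{9}} = - \frac{96}{I} + 40 \left(- \frac{9}{4}\right) = - \frac{96}{I} - 90 = -90 - \frac{96}{I}$)
$16434 - Z{\left(x \right)} = 16434 - \left(-90 - \frac{96}{- \frac{79}{3}}\right) = 16434 - \left(-90 - - \frac{288}{79}\right) = 16434 - \left(-90 + \frac{288}{79}\right) = 16434 - - \frac{6822}{79} = 16434 + \frac{6822}{79} = \frac{1305108}{79}$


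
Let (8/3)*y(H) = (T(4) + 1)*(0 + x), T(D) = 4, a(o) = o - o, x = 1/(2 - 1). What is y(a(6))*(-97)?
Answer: -1455/8 ≈ -181.88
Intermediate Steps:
x = 1 (x = 1/1 = 1)
a(o) = 0
y(H) = 15/8 (y(H) = 3*((4 + 1)*(0 + 1))/8 = 3*(5*1)/8 = (3/8)*5 = 15/8)
y(a(6))*(-97) = (15/8)*(-97) = -1455/8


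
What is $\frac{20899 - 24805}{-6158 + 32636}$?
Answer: $- \frac{217}{1471} \approx -0.14752$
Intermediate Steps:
$\frac{20899 - 24805}{-6158 + 32636} = - \frac{3906}{26478} = \left(-3906\right) \frac{1}{26478} = - \frac{217}{1471}$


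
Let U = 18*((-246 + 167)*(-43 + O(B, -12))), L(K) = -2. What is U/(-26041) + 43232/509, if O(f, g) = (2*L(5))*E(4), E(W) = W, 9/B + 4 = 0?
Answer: 1083100430/13254869 ≈ 81.713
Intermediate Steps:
B = -9/4 (B = 9/(-4 + 0) = 9/(-4) = 9*(-¼) = -9/4 ≈ -2.2500)
O(f, g) = -16 (O(f, g) = (2*(-2))*4 = -4*4 = -16)
U = 83898 (U = 18*((-246 + 167)*(-43 - 16)) = 18*(-79*(-59)) = 18*4661 = 83898)
U/(-26041) + 43232/509 = 83898/(-26041) + 43232/509 = 83898*(-1/26041) + 43232*(1/509) = -83898/26041 + 43232/509 = 1083100430/13254869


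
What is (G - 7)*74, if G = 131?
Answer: 9176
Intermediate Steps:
(G - 7)*74 = (131 - 7)*74 = 124*74 = 9176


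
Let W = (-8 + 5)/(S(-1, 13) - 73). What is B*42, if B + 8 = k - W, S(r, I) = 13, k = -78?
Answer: -36141/10 ≈ -3614.1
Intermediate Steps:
W = 1/20 (W = (-8 + 5)/(13 - 73) = -3/(-60) = -3*(-1/60) = 1/20 ≈ 0.050000)
B = -1721/20 (B = -8 + (-78 - 1*1/20) = -8 + (-78 - 1/20) = -8 - 1561/20 = -1721/20 ≈ -86.050)
B*42 = -1721/20*42 = -36141/10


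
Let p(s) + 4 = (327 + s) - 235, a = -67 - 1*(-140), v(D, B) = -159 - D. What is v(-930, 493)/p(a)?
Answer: 771/161 ≈ 4.7888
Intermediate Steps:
a = 73 (a = -67 + 140 = 73)
p(s) = 88 + s (p(s) = -4 + ((327 + s) - 235) = -4 + (92 + s) = 88 + s)
v(-930, 493)/p(a) = (-159 - 1*(-930))/(88 + 73) = (-159 + 930)/161 = 771*(1/161) = 771/161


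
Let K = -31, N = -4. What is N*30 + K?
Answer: -151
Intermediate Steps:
N*30 + K = -4*30 - 31 = -120 - 31 = -151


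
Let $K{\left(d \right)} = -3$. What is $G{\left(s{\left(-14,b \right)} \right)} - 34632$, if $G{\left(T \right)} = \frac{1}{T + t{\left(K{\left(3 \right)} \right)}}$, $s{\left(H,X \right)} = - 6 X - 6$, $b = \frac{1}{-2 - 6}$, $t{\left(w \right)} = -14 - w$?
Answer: $- \frac{2251084}{65} \approx -34632.0$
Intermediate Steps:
$b = - \frac{1}{8}$ ($b = \frac{1}{-8} = - \frac{1}{8} \approx -0.125$)
$s{\left(H,X \right)} = -6 - 6 X$
$G{\left(T \right)} = \frac{1}{-11 + T}$ ($G{\left(T \right)} = \frac{1}{T - 11} = \frac{1}{-11 + T}$)
$G{\left(s{\left(-14,b \right)} \right)} - 34632 = \frac{1}{-11 - \frac{21}{4}} - 34632 = \frac{1}{- \frac{65}{4}} - 34632 = - \frac{4}{65} - 34632 = - \frac{2251084}{65}$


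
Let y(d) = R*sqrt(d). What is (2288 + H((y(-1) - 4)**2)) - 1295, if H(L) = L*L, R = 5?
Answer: -526 + 720*I ≈ -526.0 + 720.0*I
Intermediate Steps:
y(d) = 5*sqrt(d)
H(L) = L**2
(2288 + H((y(-1) - 4)**2)) - 1295 = (2288 + ((5*sqrt(-1) - 4)**2)**2) - 1295 = (2288 + ((5*I - 4)**2)**2) - 1295 = (2288 + ((-4 + 5*I)**2)**2) - 1295 = (2288 + (-4 + 5*I)**4) - 1295 = 993 + (-4 + 5*I)**4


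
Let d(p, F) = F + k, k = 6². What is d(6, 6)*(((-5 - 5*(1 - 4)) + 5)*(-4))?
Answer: -2520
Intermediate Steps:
k = 36
d(p, F) = 36 + F (d(p, F) = F + 36 = 36 + F)
d(6, 6)*(((-5 - 5*(1 - 4)) + 5)*(-4)) = (36 + 6)*(((-5 - 5*(1 - 4)) + 5)*(-4)) = 42*(((-5 - 5*(-3)) + 5)*(-4)) = 42*(((-5 + 15) + 5)*(-4)) = 42*((10 + 5)*(-4)) = 42*(15*(-4)) = 42*(-60) = -2520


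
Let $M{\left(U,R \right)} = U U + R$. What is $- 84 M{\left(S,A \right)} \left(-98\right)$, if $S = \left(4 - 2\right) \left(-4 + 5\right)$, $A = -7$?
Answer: $-24696$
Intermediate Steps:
$S = 2$ ($S = 2 \cdot 1 = 2$)
$M{\left(U,R \right)} = R + U^{2}$ ($M{\left(U,R \right)} = U^{2} + R = R + U^{2}$)
$- 84 M{\left(S,A \right)} \left(-98\right) = - 84 \left(-7 + 2^{2}\right) \left(-98\right) = - 84 \left(-7 + 4\right) \left(-98\right) = \left(-84\right) \left(-3\right) \left(-98\right) = 252 \left(-98\right) = -24696$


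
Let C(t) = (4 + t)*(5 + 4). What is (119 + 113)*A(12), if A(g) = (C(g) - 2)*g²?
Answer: 4743936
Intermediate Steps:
C(t) = 36 + 9*t (C(t) = (4 + t)*9 = 36 + 9*t)
A(g) = g²*(34 + 9*g) (A(g) = ((36 + 9*g) - 2)*g² = (34 + 9*g)*g² = g²*(34 + 9*g))
(119 + 113)*A(12) = (119 + 113)*(12²*(34 + 9*12)) = 232*(144*(34 + 108)) = 232*(144*142) = 232*20448 = 4743936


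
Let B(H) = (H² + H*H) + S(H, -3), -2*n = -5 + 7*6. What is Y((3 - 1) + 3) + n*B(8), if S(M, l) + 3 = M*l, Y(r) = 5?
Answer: -3727/2 ≈ -1863.5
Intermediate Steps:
n = -37/2 (n = -(-5 + 7*6)/2 = -(-5 + 42)/2 = -½*37 = -37/2 ≈ -18.500)
S(M, l) = -3 + M*l
B(H) = -3 - 3*H + 2*H² (B(H) = (H² + H*H) + (-3 + H*(-3)) = (H² + H²) + (-3 - 3*H) = 2*H² + (-3 - 3*H) = -3 - 3*H + 2*H²)
Y((3 - 1) + 3) + n*B(8) = 5 - 37*(-3 - 3*8 + 2*8²)/2 = 5 - 37*(-3 - 24 + 2*64)/2 = 5 - 37*(-3 - 24 + 128)/2 = 5 - 37/2*101 = 5 - 3737/2 = -3727/2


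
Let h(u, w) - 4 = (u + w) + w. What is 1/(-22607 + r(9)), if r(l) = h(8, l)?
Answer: -1/22577 ≈ -4.4293e-5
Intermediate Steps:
h(u, w) = 4 + u + 2*w (h(u, w) = 4 + ((u + w) + w) = 4 + (u + 2*w) = 4 + u + 2*w)
r(l) = 12 + 2*l (r(l) = 4 + 8 + 2*l = 12 + 2*l)
1/(-22607 + r(9)) = 1/(-22607 + (12 + 2*9)) = 1/(-22607 + (12 + 18)) = 1/(-22607 + 30) = 1/(-22577) = -1/22577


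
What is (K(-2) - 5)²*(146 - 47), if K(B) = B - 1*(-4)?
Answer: 891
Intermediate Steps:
K(B) = 4 + B (K(B) = B + 4 = 4 + B)
(K(-2) - 5)²*(146 - 47) = ((4 - 2) - 5)²*(146 - 47) = (2 - 5)²*99 = (-3)²*99 = 9*99 = 891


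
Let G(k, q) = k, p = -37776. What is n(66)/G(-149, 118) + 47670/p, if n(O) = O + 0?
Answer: -1599341/938104 ≈ -1.7049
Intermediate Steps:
n(O) = O
n(66)/G(-149, 118) + 47670/p = 66/(-149) + 47670/(-37776) = 66*(-1/149) + 47670*(-1/37776) = -66/149 - 7945/6296 = -1599341/938104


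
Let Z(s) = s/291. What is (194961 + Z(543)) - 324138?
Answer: -12529988/97 ≈ -1.2918e+5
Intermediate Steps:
Z(s) = s/291 (Z(s) = s*(1/291) = s/291)
(194961 + Z(543)) - 324138 = (194961 + (1/291)*543) - 324138 = (194961 + 181/97) - 324138 = 18911398/97 - 324138 = -12529988/97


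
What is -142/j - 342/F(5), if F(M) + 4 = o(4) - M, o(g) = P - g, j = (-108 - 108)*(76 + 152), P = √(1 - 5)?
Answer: 109490587/4259952 + 684*I/173 ≈ 25.702 + 3.9538*I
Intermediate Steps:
P = 2*I (P = √(-4) = 2*I ≈ 2.0*I)
j = -49248 (j = -216*228 = -49248)
o(g) = -g + 2*I (o(g) = 2*I - g = -g + 2*I)
F(M) = -8 - M + 2*I (F(M) = -4 + ((-1*4 + 2*I) - M) = -4 + ((-4 + 2*I) - M) = -4 + (-4 - M + 2*I) = -8 - M + 2*I)
-142/j - 342/F(5) = -142/(-49248) - 342/(-8 - 1*5 + 2*I) = -142*(-1/49248) - 342/(-8 - 5 + 2*I) = 71/24624 - 342*(-13 - 2*I)/173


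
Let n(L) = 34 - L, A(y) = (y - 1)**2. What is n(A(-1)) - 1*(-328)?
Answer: 358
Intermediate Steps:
A(y) = (-1 + y)**2
n(A(-1)) - 1*(-328) = (34 - (-1 - 1)**2) - 1*(-328) = (34 - 1*(-2)**2) + 328 = (34 - 1*4) + 328 = (34 - 4) + 328 = 30 + 328 = 358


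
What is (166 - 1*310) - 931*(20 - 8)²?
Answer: -134208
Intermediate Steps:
(166 - 1*310) - 931*(20 - 8)² = (166 - 310) - 931*12² = -144 - 931*144 = -144 - 134064 = -134208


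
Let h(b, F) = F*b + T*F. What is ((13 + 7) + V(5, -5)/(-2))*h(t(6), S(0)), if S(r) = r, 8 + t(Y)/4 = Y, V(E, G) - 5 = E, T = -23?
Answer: 0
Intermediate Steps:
V(E, G) = 5 + E
t(Y) = -32 + 4*Y
h(b, F) = -23*F + F*b (h(b, F) = F*b - 23*F = -23*F + F*b)
((13 + 7) + V(5, -5)/(-2))*h(t(6), S(0)) = ((13 + 7) + (5 + 5)/(-2))*(0*(-23 + (-32 + 4*6))) = (20 + 10*(-½))*(0*(-23 + (-32 + 24))) = (20 - 5)*(0*(-23 - 8)) = 15*(0*(-31)) = 15*0 = 0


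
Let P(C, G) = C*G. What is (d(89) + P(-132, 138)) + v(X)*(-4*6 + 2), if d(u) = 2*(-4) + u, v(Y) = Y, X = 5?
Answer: -18245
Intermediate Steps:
d(u) = -8 + u
(d(89) + P(-132, 138)) + v(X)*(-4*6 + 2) = ((-8 + 89) - 132*138) + 5*(-4*6 + 2) = (81 - 18216) + 5*(-24 + 2) = -18135 + 5*(-22) = -18135 - 110 = -18245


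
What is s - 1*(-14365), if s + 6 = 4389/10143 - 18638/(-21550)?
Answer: 74735655727/5204325 ≈ 14360.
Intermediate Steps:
s = -24472898/5204325 (s = -6 + (4389/10143 - 18638/(-21550)) = -6 + (4389*(1/10143) - 18638*(-1/21550)) = -6 + (209/483 + 9319/10775) = -6 + 6753052/5204325 = -24472898/5204325 ≈ -4.7024)
s - 1*(-14365) = -24472898/5204325 - 1*(-14365) = -24472898/5204325 + 14365 = 74735655727/5204325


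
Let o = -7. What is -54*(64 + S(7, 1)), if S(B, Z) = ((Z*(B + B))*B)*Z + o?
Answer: -8370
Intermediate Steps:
S(B, Z) = -7 + 2*B**2*Z**2 (S(B, Z) = ((Z*(B + B))*B)*Z - 7 = ((Z*(2*B))*B)*Z - 7 = ((2*B*Z)*B)*Z - 7 = (2*Z*B**2)*Z - 7 = 2*B**2*Z**2 - 7 = -7 + 2*B**2*Z**2)
-54*(64 + S(7, 1)) = -54*(64 + (-7 + 2*7**2*1**2)) = -54*(64 + (-7 + 2*49*1)) = -54*(64 + (-7 + 98)) = -54*(64 + 91) = -54*155 = -8370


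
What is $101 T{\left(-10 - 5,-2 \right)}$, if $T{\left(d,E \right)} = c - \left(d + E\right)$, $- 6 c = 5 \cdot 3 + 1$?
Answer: $\frac{4343}{3} \approx 1447.7$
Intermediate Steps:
$c = - \frac{8}{3}$ ($c = - \frac{5 \cdot 3 + 1}{6} = - \frac{15 + 1}{6} = \left(- \frac{1}{6}\right) 16 = - \frac{8}{3} \approx -2.6667$)
$T{\left(d,E \right)} = - \frac{8}{3} - E - d$ ($T{\left(d,E \right)} = - \frac{8}{3} - \left(d + E\right) = - \frac{8}{3} - \left(E + d\right) = - \frac{8}{3} - E - d$)
$101 T{\left(-10 - 5,-2 \right)} = 101 \left(- \frac{8}{3} - -2 - \left(-10 - 5\right)\right) = 101 \left(- \frac{8}{3} + 2 - \left(-10 - 5\right)\right) = 101 \left(- \frac{8}{3} + 2 - -15\right) = 101 \left(- \frac{8}{3} + 2 + 15\right) = 101 \cdot \frac{43}{3} = \frac{4343}{3}$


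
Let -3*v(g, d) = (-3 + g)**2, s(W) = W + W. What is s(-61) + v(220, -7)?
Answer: -47455/3 ≈ -15818.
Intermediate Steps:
s(W) = 2*W
v(g, d) = -(-3 + g)**2/3
s(-61) + v(220, -7) = 2*(-61) - (-3 + 220)**2/3 = -122 - 1/3*217**2 = -122 - 1/3*47089 = -122 - 47089/3 = -47455/3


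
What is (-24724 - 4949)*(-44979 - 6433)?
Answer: 1525548276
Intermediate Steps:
(-24724 - 4949)*(-44979 - 6433) = -29673*(-51412) = 1525548276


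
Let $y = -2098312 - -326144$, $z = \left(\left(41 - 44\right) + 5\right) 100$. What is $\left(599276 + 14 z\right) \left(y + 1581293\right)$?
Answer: $-114921256500$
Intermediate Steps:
$z = 200$ ($z = \left(\left(41 - 44\right) + 5\right) 100 = \left(-3 + 5\right) 100 = 2 \cdot 100 = 200$)
$y = -1772168$ ($y = -2098312 + 326144 = -1772168$)
$\left(599276 + 14 z\right) \left(y + 1581293\right) = \left(599276 + 14 \cdot 200\right) \left(-1772168 + 1581293\right) = \left(599276 + 2800\right) \left(-190875\right) = 602076 \left(-190875\right) = -114921256500$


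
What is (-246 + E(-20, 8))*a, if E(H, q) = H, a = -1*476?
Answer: 126616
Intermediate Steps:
a = -476
(-246 + E(-20, 8))*a = (-246 - 20)*(-476) = -266*(-476) = 126616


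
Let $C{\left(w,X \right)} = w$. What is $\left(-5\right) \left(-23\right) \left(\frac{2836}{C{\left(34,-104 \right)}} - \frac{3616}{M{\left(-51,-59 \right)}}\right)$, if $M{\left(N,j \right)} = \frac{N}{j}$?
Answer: $- \frac{24045350}{51} \approx -4.7148 \cdot 10^{5}$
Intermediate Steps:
$\left(-5\right) \left(-23\right) \left(\frac{2836}{C{\left(34,-104 \right)}} - \frac{3616}{M{\left(-51,-59 \right)}}\right) = \left(-5\right) \left(-23\right) \left(\frac{2836}{34} - \frac{3616}{\left(-51\right) \frac{1}{-59}}\right) = 115 \left(2836 \cdot \frac{1}{34} - \frac{3616}{\left(-51\right) \left(- \frac{1}{59}\right)}\right) = 115 \left(\frac{1418}{17} - \frac{3616}{\frac{51}{59}}\right) = 115 \left(\frac{1418}{17} - \frac{213344}{51}\right) = 115 \left(- \frac{209090}{51}\right) = - \frac{24045350}{51}$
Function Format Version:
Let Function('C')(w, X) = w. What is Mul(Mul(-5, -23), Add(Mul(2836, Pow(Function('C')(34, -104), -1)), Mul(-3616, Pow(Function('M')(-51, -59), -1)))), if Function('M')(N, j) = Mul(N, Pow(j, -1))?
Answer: Rational(-24045350, 51) ≈ -4.7148e+5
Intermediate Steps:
Mul(Mul(-5, -23), Add(Mul(2836, Pow(Function('C')(34, -104), -1)), Mul(-3616, Pow(Function('M')(-51, -59), -1)))) = Mul(Mul(-5, -23), Add(Mul(2836, Pow(34, -1)), Mul(-3616, Pow(Mul(-51, Pow(-59, -1)), -1)))) = Mul(115, Add(Mul(2836, Rational(1, 34)), Mul(-3616, Pow(Mul(-51, Rational(-1, 59)), -1)))) = Mul(115, Add(Rational(1418, 17), Mul(-3616, Pow(Rational(51, 59), -1)))) = Mul(115, Add(Rational(1418, 17), Mul(-3616, Rational(59, 51)))) = Mul(115, Add(Rational(1418, 17), Rational(-213344, 51))) = Mul(115, Rational(-209090, 51)) = Rational(-24045350, 51)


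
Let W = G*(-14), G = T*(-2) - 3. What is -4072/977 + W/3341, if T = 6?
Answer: -13399382/3264157 ≈ -4.1050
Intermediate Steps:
G = -15 (G = 6*(-2) - 3 = -12 - 3 = -15)
W = 210 (W = -15*(-14) = 210)
-4072/977 + W/3341 = -4072/977 + 210/3341 = -13399382/3264157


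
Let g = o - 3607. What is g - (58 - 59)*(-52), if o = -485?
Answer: -4144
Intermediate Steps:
g = -4092 (g = -485 - 3607 = -4092)
g - (58 - 59)*(-52) = -4092 - (58 - 59)*(-52) = -4092 - (-1)*(-52) = -4092 - 1*52 = -4092 - 52 = -4144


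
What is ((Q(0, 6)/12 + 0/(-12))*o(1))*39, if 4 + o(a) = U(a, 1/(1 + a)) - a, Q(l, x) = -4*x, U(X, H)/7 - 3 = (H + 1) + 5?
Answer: -4797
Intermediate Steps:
U(X, H) = 63 + 7*H (U(X, H) = 21 + 7*((H + 1) + 5) = 21 + 7*((1 + H) + 5) = 21 + 7*(6 + H) = 21 + (42 + 7*H) = 63 + 7*H)
o(a) = 59 - a + 7/(1 + a) (o(a) = -4 + ((63 + 7/(1 + a)) - a) = -4 + (63 - a + 7/(1 + a)) = 59 - a + 7/(1 + a))
((Q(0, 6)/12 + 0/(-12))*o(1))*39 = ((-4*6/12 + 0/(-12))*((7 + (1 + 1)*(59 - 1*1))/(1 + 1)))*39 = ((-24*1/12 + 0*(-1/12))*((7 + 2*(59 - 1))/2))*39 = ((-2 + 0)*((7 + 2*58)/2))*39 = -(7 + 116)*39 = -123*39 = -4797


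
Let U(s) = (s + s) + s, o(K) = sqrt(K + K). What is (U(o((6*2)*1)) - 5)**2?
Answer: 241 - 60*sqrt(6) ≈ 94.031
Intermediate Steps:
o(K) = sqrt(2)*sqrt(K) (o(K) = sqrt(2*K) = sqrt(2)*sqrt(K))
U(s) = 3*s (U(s) = 2*s + s = 3*s)
(U(o((6*2)*1)) - 5)**2 = (3*(sqrt(2)*sqrt((6*2)*1)) - 5)**2 = (3*(sqrt(2)*sqrt(12*1)) - 5)**2 = (3*(sqrt(2)*sqrt(12)) - 5)**2 = (3*(sqrt(2)*(2*sqrt(3))) - 5)**2 = (3*(2*sqrt(6)) - 5)**2 = (6*sqrt(6) - 5)**2 = (-5 + 6*sqrt(6))**2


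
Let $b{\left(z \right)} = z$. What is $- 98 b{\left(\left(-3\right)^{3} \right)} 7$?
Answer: $18522$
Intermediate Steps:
$- 98 b{\left(\left(-3\right)^{3} \right)} 7 = - 98 \left(-3\right)^{3} \cdot 7 = \left(-98\right) \left(-27\right) 7 = 2646 \cdot 7 = 18522$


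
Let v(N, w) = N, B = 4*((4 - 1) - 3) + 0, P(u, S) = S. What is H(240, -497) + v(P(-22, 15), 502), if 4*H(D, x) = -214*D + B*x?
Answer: -12825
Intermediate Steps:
B = 0 (B = 4*(3 - 3) + 0 = 4*0 + 0 = 0 + 0 = 0)
H(D, x) = -107*D/2 (H(D, x) = (-214*D + 0*x)/4 = (-214*D + 0)/4 = (-214*D)/4 = -107*D/2)
H(240, -497) + v(P(-22, 15), 502) = -107/2*240 + 15 = -12840 + 15 = -12825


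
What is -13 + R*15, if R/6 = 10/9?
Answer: 87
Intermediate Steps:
R = 20/3 (R = 6*(10/9) = 20/3 ≈ 6.6667)
-13 + R*15 = -13 + (20/3)*15 = -13 + 100 = 87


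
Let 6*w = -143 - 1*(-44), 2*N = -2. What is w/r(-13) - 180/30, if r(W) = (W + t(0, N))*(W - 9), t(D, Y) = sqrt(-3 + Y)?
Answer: -4191/692 - 3*I/346 ≈ -6.0564 - 0.0086705*I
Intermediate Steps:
N = -1 (N = (1/2)*(-2) = -1)
w = -33/2 (w = (-143 - 1*(-44))/6 = (-143 + 44)/6 = (1/6)*(-99) = -33/2 ≈ -16.500)
r(W) = (-9 + W)*(W + 2*I) (r(W) = (W + sqrt(-3 - 1))*(W - 9) = (W + sqrt(-4))*(-9 + W) = (W + 2*I)*(-9 + W) = (-9 + W)*(W + 2*I))
w/r(-13) - 180/30 = -33/(2*((-13)**2 - 18*I - 13*(-9 + 2*I))) - 180/30 = -33/(2*(169 - 18*I + (117 - 26*I))) - 180*1/30 = -33*(286 + 44*I)/83732/2 - 6 = -3*(286 + 44*I)/15224 - 6 = -6 - 3*(286 + 44*I)/15224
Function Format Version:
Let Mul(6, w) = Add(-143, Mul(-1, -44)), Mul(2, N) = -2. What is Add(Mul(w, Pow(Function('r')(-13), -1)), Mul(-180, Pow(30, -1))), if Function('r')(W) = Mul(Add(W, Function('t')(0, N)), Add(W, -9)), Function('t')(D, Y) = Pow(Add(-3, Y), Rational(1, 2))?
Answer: Add(Rational(-4191, 692), Mul(Rational(-3, 346), I)) ≈ Add(-6.0564, Mul(-0.0086705, I))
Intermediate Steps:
N = -1 (N = Mul(Rational(1, 2), -2) = -1)
w = Rational(-33, 2) (w = Mul(Rational(1, 6), Add(-143, Mul(-1, -44))) = Mul(Rational(1, 6), Add(-143, 44)) = Mul(Rational(1, 6), -99) = Rational(-33, 2) ≈ -16.500)
Function('r')(W) = Mul(Add(-9, W), Add(W, Mul(2, I))) (Function('r')(W) = Mul(Add(W, Pow(Add(-3, -1), Rational(1, 2))), Add(W, -9)) = Mul(Add(W, Pow(-4, Rational(1, 2))), Add(-9, W)) = Mul(Add(W, Mul(2, I)), Add(-9, W)) = Mul(Add(-9, W), Add(W, Mul(2, I))))
Add(Mul(w, Pow(Function('r')(-13), -1)), Mul(-180, Pow(30, -1))) = Add(Mul(Rational(-33, 2), Pow(Add(Pow(-13, 2), Mul(-18, I), Mul(-13, Add(-9, Mul(2, I)))), -1)), Mul(-180, Pow(30, -1))) = Add(Mul(Rational(-33, 2), Pow(Add(169, Mul(-18, I), Add(117, Mul(-26, I))), -1)), Mul(-180, Rational(1, 30))) = Add(Mul(Rational(-33, 2), Pow(Add(286, Mul(-44, I)), -1)), -6) = Add(Mul(Rational(-33, 2), Mul(Rational(1, 83732), Add(286, Mul(44, I)))), -6) = Add(Mul(Rational(-3, 15224), Add(286, Mul(44, I))), -6) = Add(-6, Mul(Rational(-3, 15224), Add(286, Mul(44, I))))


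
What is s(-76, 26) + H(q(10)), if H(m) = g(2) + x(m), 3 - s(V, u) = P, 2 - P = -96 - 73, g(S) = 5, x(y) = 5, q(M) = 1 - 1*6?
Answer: -158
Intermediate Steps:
q(M) = -5 (q(M) = 1 - 6 = -5)
P = 171 (P = 2 - (-96 - 73) = 2 - 1*(-169) = 2 + 169 = 171)
s(V, u) = -168 (s(V, u) = 3 - 1*171 = 3 - 171 = -168)
H(m) = 10 (H(m) = 5 + 5 = 10)
s(-76, 26) + H(q(10)) = -168 + 10 = -158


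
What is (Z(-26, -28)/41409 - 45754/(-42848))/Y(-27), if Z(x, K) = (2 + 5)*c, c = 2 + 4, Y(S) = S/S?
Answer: 316071167/295715472 ≈ 1.0688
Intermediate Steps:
Y(S) = 1
c = 6
Z(x, K) = 42 (Z(x, K) = (2 + 5)*6 = 7*6 = 42)
(Z(-26, -28)/41409 - 45754/(-42848))/Y(-27) = (42/41409 - 45754/(-42848))/1 = (42*(1/41409) - 45754*(-1/42848))*1 = (14/13803 + 22877/21424)*1 = (316071167/295715472)*1 = 316071167/295715472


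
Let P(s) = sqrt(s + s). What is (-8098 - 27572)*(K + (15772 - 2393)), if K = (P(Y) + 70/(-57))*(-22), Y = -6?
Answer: -9085660270/19 + 1569480*I*sqrt(3) ≈ -4.7819e+8 + 2.7184e+6*I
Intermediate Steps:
P(s) = sqrt(2)*sqrt(s) (P(s) = sqrt(2*s) = sqrt(2)*sqrt(s))
K = 1540/57 - 44*I*sqrt(3) (K = (sqrt(2)*sqrt(-6) + 70/(-57))*(-22) = (sqrt(2)*(I*sqrt(6)) + 70*(-1/57))*(-22) = (2*I*sqrt(3) - 70/57)*(-22) = (-70/57 + 2*I*sqrt(3))*(-22) = 1540/57 - 44*I*sqrt(3) ≈ 27.018 - 76.21*I)
(-8098 - 27572)*(K + (15772 - 2393)) = (-8098 - 27572)*((1540/57 - 44*I*sqrt(3)) + (15772 - 2393)) = -35670*((1540/57 - 44*I*sqrt(3)) + 13379) = -35670*(764143/57 - 44*I*sqrt(3)) = -9085660270/19 + 1569480*I*sqrt(3)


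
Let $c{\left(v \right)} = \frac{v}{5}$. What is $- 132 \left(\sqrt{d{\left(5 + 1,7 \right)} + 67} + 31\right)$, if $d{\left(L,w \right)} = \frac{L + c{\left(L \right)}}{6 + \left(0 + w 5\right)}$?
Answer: $-4092 - \frac{132 \sqrt{2823055}}{205} \approx -5173.9$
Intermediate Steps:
$c{\left(v \right)} = \frac{v}{5}$ ($c{\left(v \right)} = v \frac{1}{5} = \frac{v}{5}$)
$d{\left(L,w \right)} = \frac{6 L}{5 \left(6 + 5 w\right)}$ ($d{\left(L,w \right)} = \frac{L + \frac{L}{5}}{6 + \left(0 + w 5\right)} = \frac{\frac{6}{5} L}{6 + \left(0 + 5 w\right)} = \frac{\frac{6}{5} L}{6 + 5 w} = \frac{6 L}{5 \left(6 + 5 w\right)}$)
$- 132 \left(\sqrt{d{\left(5 + 1,7 \right)} + 67} + 31\right) = - 132 \left(\sqrt{\frac{6 \left(5 + 1\right)}{5 \left(6 + 5 \cdot 7\right)} + 67} + 31\right) = - 132 \left(\sqrt{\frac{6}{5} \cdot 6 \frac{1}{6 + 35} + 67} + 31\right) = - 132 \left(\sqrt{\frac{6}{5} \cdot 6 \cdot \frac{1}{41} + 67} + 31\right) = - 132 \left(\sqrt{\frac{36}{205} + 67} + 31\right) = - 132 \left(\sqrt{\frac{13771}{205}} + 31\right) = - 132 \left(\frac{\sqrt{2823055}}{205} + 31\right) = - 132 \left(31 + \frac{\sqrt{2823055}}{205}\right) = -4092 - \frac{132 \sqrt{2823055}}{205}$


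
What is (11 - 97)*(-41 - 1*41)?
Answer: 7052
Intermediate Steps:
(11 - 97)*(-41 - 1*41) = -86*(-41 - 41) = -86*(-82) = 7052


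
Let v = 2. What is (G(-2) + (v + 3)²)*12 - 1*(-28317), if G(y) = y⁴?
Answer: 28809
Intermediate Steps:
(G(-2) + (v + 3)²)*12 - 1*(-28317) = ((-2)⁴ + (2 + 3)²)*12 - 1*(-28317) = (16 + 5²)*12 + 28317 = (16 + 25)*12 + 28317 = 41*12 + 28317 = 492 + 28317 = 28809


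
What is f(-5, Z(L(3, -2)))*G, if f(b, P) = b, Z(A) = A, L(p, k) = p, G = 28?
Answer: -140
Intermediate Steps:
f(-5, Z(L(3, -2)))*G = -5*28 = -140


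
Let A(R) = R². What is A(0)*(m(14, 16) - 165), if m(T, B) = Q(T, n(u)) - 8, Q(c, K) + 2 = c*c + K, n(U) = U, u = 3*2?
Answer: 0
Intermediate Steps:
u = 6
Q(c, K) = -2 + K + c² (Q(c, K) = -2 + (c*c + K) = -2 + (c² + K) = -2 + (K + c²) = -2 + K + c²)
m(T, B) = -4 + T² (m(T, B) = (-2 + 6 + T²) - 8 = (4 + T²) - 8 = -4 + T²)
A(0)*(m(14, 16) - 165) = 0²*((-4 + 14²) - 165) = 0*((-4 + 196) - 165) = 0*(192 - 165) = 0*27 = 0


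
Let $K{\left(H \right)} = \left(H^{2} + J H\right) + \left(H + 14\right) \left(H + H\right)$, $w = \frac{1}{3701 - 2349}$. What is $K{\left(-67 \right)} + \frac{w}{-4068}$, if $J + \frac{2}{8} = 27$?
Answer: $\frac{53892497879}{5499936} \approx 9798.8$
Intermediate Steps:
$w = \frac{1}{1352} \approx 0.00073965$
$J = \frac{107}{4}$ ($J = - \frac{1}{4} + 27 = \frac{107}{4} \approx 26.75$)
$K{\left(H \right)} = H^{2} + \frac{107 H}{4} + 2 H \left(14 + H\right)$ ($K{\left(H \right)} = \left(H^{2} + \frac{107 H}{4}\right) + \left(H + 14\right) \left(H + H\right) = \left(H^{2} + \frac{107 H}{4}\right) + \left(14 + H\right) 2 H = \left(H^{2} + \frac{107 H}{4}\right) + 2 H \left(14 + H\right) = H^{2} + \frac{107 H}{4} + 2 H \left(14 + H\right)$)
$K{\left(-67 \right)} + \frac{w}{-4068} = \frac{3}{4} \left(-67\right) \left(73 + 4 \left(-67\right)\right) + \frac{1}{1352 \left(-4068\right)} = \frac{3}{4} \left(-67\right) \left(73 - 268\right) + \frac{1}{1352} \left(- \frac{1}{4068}\right) = \frac{3}{4} \left(-67\right) \left(-195\right) - \frac{1}{5499936} = \frac{39195}{4} - \frac{1}{5499936} = \frac{53892497879}{5499936}$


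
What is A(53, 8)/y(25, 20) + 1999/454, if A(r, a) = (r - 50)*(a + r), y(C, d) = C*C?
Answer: 1332457/283750 ≈ 4.6959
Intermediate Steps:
y(C, d) = C**2
A(r, a) = (-50 + r)*(a + r)
A(53, 8)/y(25, 20) + 1999/454 = (53**2 - 50*8 - 50*53 + 8*53)/(25**2) + 1999/454 = (2809 - 400 - 2650 + 424)/625 + 1999*(1/454) = 183*(1/625) + 1999/454 = 183/625 + 1999/454 = 1332457/283750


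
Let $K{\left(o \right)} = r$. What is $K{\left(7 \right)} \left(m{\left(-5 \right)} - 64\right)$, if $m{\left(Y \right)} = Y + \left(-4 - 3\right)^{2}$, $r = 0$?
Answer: $0$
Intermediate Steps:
$K{\left(o \right)} = 0$
$m{\left(Y \right)} = 49 + Y$ ($m{\left(Y \right)} = Y + \left(-7\right)^{2} = Y + 49 = 49 + Y$)
$K{\left(7 \right)} \left(m{\left(-5 \right)} - 64\right) = 0 \left(\left(49 - 5\right) - 64\right) = 0 \left(44 - 64\right) = 0 \left(-20\right) = 0$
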